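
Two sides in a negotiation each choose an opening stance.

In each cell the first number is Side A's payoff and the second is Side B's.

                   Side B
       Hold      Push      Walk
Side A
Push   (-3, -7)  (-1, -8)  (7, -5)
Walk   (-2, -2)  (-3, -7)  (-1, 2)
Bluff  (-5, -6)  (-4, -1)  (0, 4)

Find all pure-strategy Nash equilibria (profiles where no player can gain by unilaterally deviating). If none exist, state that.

Side A against Hold: payoffs -3, -2, -5 → best response Walk.
Side A against Push: payoffs -1, -3, -4 → best response Push.
Side A against Walk: payoffs 7, -1, 0 → best response Push.
Side B against Push: payoffs -7, -8, -5 → best response Walk.
Side B against Walk: payoffs -2, -7, 2 → best response Walk.
Side B against Bluff: payoffs -6, -1, 4 → best response Walk.
Mutual best responses: (Push, Walk).

The unique pure-strategy Nash equilibrium is (Push, Walk).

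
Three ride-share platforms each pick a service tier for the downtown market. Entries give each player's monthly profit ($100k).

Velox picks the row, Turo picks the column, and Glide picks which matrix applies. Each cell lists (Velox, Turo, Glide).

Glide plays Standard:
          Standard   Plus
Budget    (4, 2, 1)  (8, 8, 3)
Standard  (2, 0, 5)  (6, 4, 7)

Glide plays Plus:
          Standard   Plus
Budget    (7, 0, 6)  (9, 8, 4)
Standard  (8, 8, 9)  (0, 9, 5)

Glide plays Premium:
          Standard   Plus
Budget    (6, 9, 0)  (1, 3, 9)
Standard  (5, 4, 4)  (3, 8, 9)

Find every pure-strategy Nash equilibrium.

(Standard, Plus, Premium)

Mark each player's best response to every combination of opponents' strategies; a profile where every player is best-responding is a pure Nash equilibrium.
Velox against (Standard, Standard): payoffs 4, 2 → best response Budget.
Velox against (Standard, Plus): payoffs 7, 8 → best response Standard.
Velox against (Standard, Premium): payoffs 6, 5 → best response Budget.
Velox against (Plus, Standard): payoffs 8, 6 → best response Budget.
Velox against (Plus, Plus): payoffs 9, 0 → best response Budget.
Velox against (Plus, Premium): payoffs 1, 3 → best response Standard.
Turo against (Budget, Standard): payoffs 2, 8 → best response Plus.
Turo against (Budget, Plus): payoffs 0, 8 → best response Plus.
Turo against (Budget, Premium): payoffs 9, 3 → best response Standard.
Turo against (Standard, Standard): payoffs 0, 4 → best response Plus.
Turo against (Standard, Plus): payoffs 8, 9 → best response Plus.
Turo against (Standard, Premium): payoffs 4, 8 → best response Plus.
Glide against (Budget, Standard): payoffs 1, 6, 0 → best response Plus.
Glide against (Budget, Plus): payoffs 3, 4, 9 → best response Premium.
Glide against (Standard, Standard): payoffs 5, 9, 4 → best response Plus.
Glide against (Standard, Plus): payoffs 7, 5, 9 → best response Premium.
Mutual best responses: (Standard, Plus, Premium).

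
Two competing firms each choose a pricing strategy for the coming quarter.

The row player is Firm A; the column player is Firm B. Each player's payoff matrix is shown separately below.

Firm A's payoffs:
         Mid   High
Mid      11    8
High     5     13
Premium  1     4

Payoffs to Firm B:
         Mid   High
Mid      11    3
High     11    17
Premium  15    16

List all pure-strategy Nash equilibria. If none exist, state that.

Mark each player's best response to every combination of opponents' strategies; a profile where every player is best-responding is a pure Nash equilibrium.
Firm A against Mid: payoffs 11, 5, 1 → best response Mid.
Firm A against High: payoffs 8, 13, 4 → best response High.
Firm B against Mid: payoffs 11, 3 → best response Mid.
Firm B against High: payoffs 11, 17 → best response High.
Firm B against Premium: payoffs 15, 16 → best response High.
Mutual best responses: (Mid, Mid); (High, High).

(Mid, Mid) and (High, High)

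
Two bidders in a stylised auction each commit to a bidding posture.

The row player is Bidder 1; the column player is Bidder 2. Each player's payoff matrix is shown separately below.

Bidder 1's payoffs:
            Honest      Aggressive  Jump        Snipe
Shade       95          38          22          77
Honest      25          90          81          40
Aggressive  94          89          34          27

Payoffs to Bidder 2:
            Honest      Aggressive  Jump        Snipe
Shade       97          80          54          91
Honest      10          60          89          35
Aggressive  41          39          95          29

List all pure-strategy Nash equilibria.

Pure-strategy Nash equilibria: (Shade, Honest); (Honest, Jump)

For each player, find the best response to each opponent profile; mutual best responses are the pure NE.
Bidder 1 against Honest: payoffs 95, 25, 94 → best response Shade.
Bidder 1 against Aggressive: payoffs 38, 90, 89 → best response Honest.
Bidder 1 against Jump: payoffs 22, 81, 34 → best response Honest.
Bidder 1 against Snipe: payoffs 77, 40, 27 → best response Shade.
Bidder 2 against Shade: payoffs 97, 80, 54, 91 → best response Honest.
Bidder 2 against Honest: payoffs 10, 60, 89, 35 → best response Jump.
Bidder 2 against Aggressive: payoffs 41, 39, 95, 29 → best response Jump.
Mutual best responses: (Shade, Honest); (Honest, Jump).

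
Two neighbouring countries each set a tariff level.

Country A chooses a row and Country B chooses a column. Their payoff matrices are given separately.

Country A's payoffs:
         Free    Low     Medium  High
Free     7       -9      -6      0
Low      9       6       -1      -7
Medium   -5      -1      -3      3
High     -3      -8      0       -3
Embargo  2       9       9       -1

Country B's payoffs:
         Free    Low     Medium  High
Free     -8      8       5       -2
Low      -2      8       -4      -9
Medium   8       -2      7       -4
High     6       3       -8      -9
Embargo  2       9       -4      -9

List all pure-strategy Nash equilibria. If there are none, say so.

Country A against Free: payoffs 7, 9, -5, -3, 2 → best response Low.
Country A against Low: payoffs -9, 6, -1, -8, 9 → best response Embargo.
Country A against Medium: payoffs -6, -1, -3, 0, 9 → best response Embargo.
Country A against High: payoffs 0, -7, 3, -3, -1 → best response Medium.
Country B against Free: payoffs -8, 8, 5, -2 → best response Low.
Country B against Low: payoffs -2, 8, -4, -9 → best response Low.
Country B against Medium: payoffs 8, -2, 7, -4 → best response Free.
Country B against High: payoffs 6, 3, -8, -9 → best response Free.
Country B against Embargo: payoffs 2, 9, -4, -9 → best response Low.
Mutual best responses: (Embargo, Low).

Pure NE: (Embargo, Low)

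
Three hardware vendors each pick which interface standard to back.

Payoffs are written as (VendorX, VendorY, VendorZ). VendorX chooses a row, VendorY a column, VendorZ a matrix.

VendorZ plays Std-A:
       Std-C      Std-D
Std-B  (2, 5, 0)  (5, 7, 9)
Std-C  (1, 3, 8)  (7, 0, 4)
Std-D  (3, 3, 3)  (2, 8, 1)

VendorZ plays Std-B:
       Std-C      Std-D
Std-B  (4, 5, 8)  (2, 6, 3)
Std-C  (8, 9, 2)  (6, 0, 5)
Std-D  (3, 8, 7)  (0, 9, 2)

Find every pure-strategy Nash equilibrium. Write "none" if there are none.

For each strategy profile, look for a profitable unilateral deviation.
(Std-B, Std-C, Std-A): VendorX can switch to Std-D (2 → 3). Not NE.
(Std-B, Std-C, Std-B): VendorX can switch to Std-C (4 → 8). Not NE.
(Std-B, Std-D, Std-A): VendorX can switch to Std-C (5 → 7). Not NE.
(Std-B, Std-D, Std-B): VendorX can switch to Std-C (2 → 6). Not NE.
(Std-C, Std-C, Std-A): VendorX can switch to Std-B (1 → 2). Not NE.
(Std-C, Std-C, Std-B): VendorZ can switch to Std-A (2 → 8). Not NE.
(Std-C, Std-D, Std-A): VendorY can switch to Std-C (0 → 3). Not NE.
(Std-C, Std-D, Std-B): VendorY can switch to Std-C (0 → 9). Not NE.
(Std-D, Std-C, Std-A): VendorY can switch to Std-D (3 → 8). Not NE.
(Std-D, Std-C, Std-B): VendorX can switch to Std-B (3 → 4). Not NE.
(The remaining 2 profiles each have a profitable deviation by the same check.)

none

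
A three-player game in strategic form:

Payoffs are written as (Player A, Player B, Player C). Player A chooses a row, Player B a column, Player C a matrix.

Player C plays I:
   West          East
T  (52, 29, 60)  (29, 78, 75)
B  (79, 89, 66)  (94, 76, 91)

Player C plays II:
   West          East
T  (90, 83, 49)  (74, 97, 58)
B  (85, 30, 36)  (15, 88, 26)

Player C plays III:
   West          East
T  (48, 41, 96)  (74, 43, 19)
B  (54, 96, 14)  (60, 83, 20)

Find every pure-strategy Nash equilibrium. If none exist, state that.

The unique pure-strategy Nash equilibrium is (B, West, I).

Player A against (West, I): payoffs 52, 79 → best response B.
Player A against (West, II): payoffs 90, 85 → best response T.
Player A against (West, III): payoffs 48, 54 → best response B.
Player A against (East, I): payoffs 29, 94 → best response B.
Player A against (East, II): payoffs 74, 15 → best response T.
Player A against (East, III): payoffs 74, 60 → best response T.
Player B against (T, I): payoffs 29, 78 → best response East.
Player B against (T, II): payoffs 83, 97 → best response East.
Player B against (T, III): payoffs 41, 43 → best response East.
Player B against (B, I): payoffs 89, 76 → best response West.
Player B against (B, II): payoffs 30, 88 → best response East.
Player B against (B, III): payoffs 96, 83 → best response West.
Player C against (T, West): payoffs 60, 49, 96 → best response III.
Player C against (T, East): payoffs 75, 58, 19 → best response I.
Player C against (B, West): payoffs 66, 36, 14 → best response I.
Player C against (B, East): payoffs 91, 26, 20 → best response I.
Mutual best responses: (B, West, I).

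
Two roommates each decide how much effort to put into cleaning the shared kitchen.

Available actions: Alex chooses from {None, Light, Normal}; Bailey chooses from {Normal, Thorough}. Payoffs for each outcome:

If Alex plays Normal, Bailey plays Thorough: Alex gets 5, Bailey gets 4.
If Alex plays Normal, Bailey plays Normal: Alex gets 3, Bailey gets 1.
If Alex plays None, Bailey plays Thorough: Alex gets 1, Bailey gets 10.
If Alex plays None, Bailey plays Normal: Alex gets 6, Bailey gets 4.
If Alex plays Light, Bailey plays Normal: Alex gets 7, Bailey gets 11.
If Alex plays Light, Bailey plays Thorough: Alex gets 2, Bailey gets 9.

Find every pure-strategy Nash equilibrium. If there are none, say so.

Alex against Normal: payoffs 6, 7, 3 → best response Light.
Alex against Thorough: payoffs 1, 2, 5 → best response Normal.
Bailey against None: payoffs 4, 10 → best response Thorough.
Bailey against Light: payoffs 11, 9 → best response Normal.
Bailey against Normal: payoffs 1, 4 → best response Thorough.
Mutual best responses: (Light, Normal); (Normal, Thorough).

(Light, Normal), (Normal, Thorough)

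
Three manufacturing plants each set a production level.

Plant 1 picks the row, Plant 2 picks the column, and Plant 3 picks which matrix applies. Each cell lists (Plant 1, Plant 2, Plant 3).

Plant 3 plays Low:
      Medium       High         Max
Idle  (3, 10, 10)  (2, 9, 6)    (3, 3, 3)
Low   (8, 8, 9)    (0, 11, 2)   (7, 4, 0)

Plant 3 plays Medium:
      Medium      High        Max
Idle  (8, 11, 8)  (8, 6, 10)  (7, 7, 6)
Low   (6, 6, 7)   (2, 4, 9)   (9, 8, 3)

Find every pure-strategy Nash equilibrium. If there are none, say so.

For each player, find the best response to each opponent profile; mutual best responses are the pure NE.
Plant 1 against (Medium, Low): payoffs 3, 8 → best response Low.
Plant 1 against (Medium, Medium): payoffs 8, 6 → best response Idle.
Plant 1 against (High, Low): payoffs 2, 0 → best response Idle.
Plant 1 against (High, Medium): payoffs 8, 2 → best response Idle.
Plant 1 against (Max, Low): payoffs 3, 7 → best response Low.
Plant 1 against (Max, Medium): payoffs 7, 9 → best response Low.
Plant 2 against (Idle, Low): payoffs 10, 9, 3 → best response Medium.
Plant 2 against (Idle, Medium): payoffs 11, 6, 7 → best response Medium.
Plant 2 against (Low, Low): payoffs 8, 11, 4 → best response High.
Plant 2 against (Low, Medium): payoffs 6, 4, 8 → best response Max.
Plant 3 against (Idle, Medium): payoffs 10, 8 → best response Low.
Plant 3 against (Idle, High): payoffs 6, 10 → best response Medium.
Plant 3 against (Idle, Max): payoffs 3, 6 → best response Medium.
Plant 3 against (Low, Medium): payoffs 9, 7 → best response Low.
Plant 3 against (Low, High): payoffs 2, 9 → best response Medium.
Plant 3 against (Low, Max): payoffs 0, 3 → best response Medium.
Mutual best responses: (Low, Max, Medium).

(Low, Max, Medium)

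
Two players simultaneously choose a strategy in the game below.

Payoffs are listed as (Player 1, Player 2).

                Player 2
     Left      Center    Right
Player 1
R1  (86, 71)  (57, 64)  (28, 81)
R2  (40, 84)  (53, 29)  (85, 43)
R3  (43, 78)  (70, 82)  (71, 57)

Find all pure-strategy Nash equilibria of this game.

(R3, Center)

(R1, Left): Player 2 can switch to Right (71 → 81). Not NE.
(R1, Center): Player 1 can switch to R3 (57 → 70). Not NE.
(R1, Right): Player 1 can switch to R2 (28 → 85). Not NE.
(R2, Left): Player 1 can switch to R1 (40 → 86). Not NE.
(R2, Center): Player 1 can switch to R1 (53 → 57). Not NE.
(R2, Right): Player 2 can switch to Left (43 → 84). Not NE.
(R3, Left): Player 1 can switch to R1 (43 → 86). Not NE.
(R3, Center): Player 1 gets 70, best alternative 57; Player 2 gets 82, best alternative 78. No profitable deviation — NE.
(R3, Right): Player 1 can switch to R2 (71 → 85). Not NE.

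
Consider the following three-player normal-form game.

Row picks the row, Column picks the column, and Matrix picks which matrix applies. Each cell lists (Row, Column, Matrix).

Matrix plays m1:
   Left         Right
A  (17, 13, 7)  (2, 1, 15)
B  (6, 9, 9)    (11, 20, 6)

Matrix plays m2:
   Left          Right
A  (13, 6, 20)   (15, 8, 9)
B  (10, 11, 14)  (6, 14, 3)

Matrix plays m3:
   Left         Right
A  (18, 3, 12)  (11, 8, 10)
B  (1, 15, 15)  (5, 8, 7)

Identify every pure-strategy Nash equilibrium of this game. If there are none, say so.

Row against (Left, m1): payoffs 17, 6 → best response A.
Row against (Left, m2): payoffs 13, 10 → best response A.
Row against (Left, m3): payoffs 18, 1 → best response A.
Row against (Right, m1): payoffs 2, 11 → best response B.
Row against (Right, m2): payoffs 15, 6 → best response A.
Row against (Right, m3): payoffs 11, 5 → best response A.
Column against (A, m1): payoffs 13, 1 → best response Left.
Column against (A, m2): payoffs 6, 8 → best response Right.
Column against (A, m3): payoffs 3, 8 → best response Right.
Column against (B, m1): payoffs 9, 20 → best response Right.
Column against (B, m2): payoffs 11, 14 → best response Right.
Column against (B, m3): payoffs 15, 8 → best response Left.
Matrix against (A, Left): payoffs 7, 20, 12 → best response m2.
Matrix against (A, Right): payoffs 15, 9, 10 → best response m1.
Matrix against (B, Left): payoffs 9, 14, 15 → best response m3.
Matrix against (B, Right): payoffs 6, 3, 7 → best response m3.
No profile is a mutual best response for all players.

There is no pure-strategy Nash equilibrium.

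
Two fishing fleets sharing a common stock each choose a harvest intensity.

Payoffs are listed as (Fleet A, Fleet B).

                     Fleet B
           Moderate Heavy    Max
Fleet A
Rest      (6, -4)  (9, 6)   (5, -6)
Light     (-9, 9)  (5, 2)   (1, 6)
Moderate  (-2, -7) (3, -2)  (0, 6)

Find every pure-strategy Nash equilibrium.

Fleet A against Moderate: payoffs 6, -9, -2 → best response Rest.
Fleet A against Heavy: payoffs 9, 5, 3 → best response Rest.
Fleet A against Max: payoffs 5, 1, 0 → best response Rest.
Fleet B against Rest: payoffs -4, 6, -6 → best response Heavy.
Fleet B against Light: payoffs 9, 2, 6 → best response Moderate.
Fleet B against Moderate: payoffs -7, -2, 6 → best response Max.
Mutual best responses: (Rest, Heavy).

The unique pure-strategy Nash equilibrium is (Rest, Heavy).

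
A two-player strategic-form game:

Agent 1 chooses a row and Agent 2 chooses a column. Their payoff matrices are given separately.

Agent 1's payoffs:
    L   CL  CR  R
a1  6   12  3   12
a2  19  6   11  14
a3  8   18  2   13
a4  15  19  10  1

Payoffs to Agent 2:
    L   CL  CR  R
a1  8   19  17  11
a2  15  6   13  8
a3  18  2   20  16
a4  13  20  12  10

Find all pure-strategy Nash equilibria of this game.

Pure-strategy Nash equilibria: (a2, L) and (a4, CL)

Agent 1 against L: payoffs 6, 19, 8, 15 → best response a2.
Agent 1 against CL: payoffs 12, 6, 18, 19 → best response a4.
Agent 1 against CR: payoffs 3, 11, 2, 10 → best response a2.
Agent 1 against R: payoffs 12, 14, 13, 1 → best response a2.
Agent 2 against a1: payoffs 8, 19, 17, 11 → best response CL.
Agent 2 against a2: payoffs 15, 6, 13, 8 → best response L.
Agent 2 against a3: payoffs 18, 2, 20, 16 → best response CR.
Agent 2 against a4: payoffs 13, 20, 12, 10 → best response CL.
Mutual best responses: (a2, L); (a4, CL).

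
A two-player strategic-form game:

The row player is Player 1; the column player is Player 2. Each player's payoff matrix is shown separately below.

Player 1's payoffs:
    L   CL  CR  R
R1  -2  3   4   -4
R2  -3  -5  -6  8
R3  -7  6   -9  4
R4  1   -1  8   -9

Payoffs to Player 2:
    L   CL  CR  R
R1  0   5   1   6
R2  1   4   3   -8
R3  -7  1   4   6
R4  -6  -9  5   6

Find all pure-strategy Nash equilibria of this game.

(R1, L): Player 1 can switch to R4 (-2 → 1). Not NE.
(R1, CL): Player 1 can switch to R3 (3 → 6). Not NE.
(R1, CR): Player 1 can switch to R4 (4 → 8). Not NE.
(R1, R): Player 1 can switch to R2 (-4 → 8). Not NE.
(R2, L): Player 1 can switch to R1 (-3 → -2). Not NE.
(R2, CL): Player 1 can switch to R1 (-5 → 3). Not NE.
(R2, CR): Player 1 can switch to R1 (-6 → 4). Not NE.
(R2, R): Player 2 can switch to L (-8 → 1). Not NE.
(R3, L): Player 1 can switch to R1 (-7 → -2). Not NE.
(R3, CL): Player 2 can switch to CR (1 → 4). Not NE.
(The remaining 6 profiles each have a profitable deviation by the same check.)

none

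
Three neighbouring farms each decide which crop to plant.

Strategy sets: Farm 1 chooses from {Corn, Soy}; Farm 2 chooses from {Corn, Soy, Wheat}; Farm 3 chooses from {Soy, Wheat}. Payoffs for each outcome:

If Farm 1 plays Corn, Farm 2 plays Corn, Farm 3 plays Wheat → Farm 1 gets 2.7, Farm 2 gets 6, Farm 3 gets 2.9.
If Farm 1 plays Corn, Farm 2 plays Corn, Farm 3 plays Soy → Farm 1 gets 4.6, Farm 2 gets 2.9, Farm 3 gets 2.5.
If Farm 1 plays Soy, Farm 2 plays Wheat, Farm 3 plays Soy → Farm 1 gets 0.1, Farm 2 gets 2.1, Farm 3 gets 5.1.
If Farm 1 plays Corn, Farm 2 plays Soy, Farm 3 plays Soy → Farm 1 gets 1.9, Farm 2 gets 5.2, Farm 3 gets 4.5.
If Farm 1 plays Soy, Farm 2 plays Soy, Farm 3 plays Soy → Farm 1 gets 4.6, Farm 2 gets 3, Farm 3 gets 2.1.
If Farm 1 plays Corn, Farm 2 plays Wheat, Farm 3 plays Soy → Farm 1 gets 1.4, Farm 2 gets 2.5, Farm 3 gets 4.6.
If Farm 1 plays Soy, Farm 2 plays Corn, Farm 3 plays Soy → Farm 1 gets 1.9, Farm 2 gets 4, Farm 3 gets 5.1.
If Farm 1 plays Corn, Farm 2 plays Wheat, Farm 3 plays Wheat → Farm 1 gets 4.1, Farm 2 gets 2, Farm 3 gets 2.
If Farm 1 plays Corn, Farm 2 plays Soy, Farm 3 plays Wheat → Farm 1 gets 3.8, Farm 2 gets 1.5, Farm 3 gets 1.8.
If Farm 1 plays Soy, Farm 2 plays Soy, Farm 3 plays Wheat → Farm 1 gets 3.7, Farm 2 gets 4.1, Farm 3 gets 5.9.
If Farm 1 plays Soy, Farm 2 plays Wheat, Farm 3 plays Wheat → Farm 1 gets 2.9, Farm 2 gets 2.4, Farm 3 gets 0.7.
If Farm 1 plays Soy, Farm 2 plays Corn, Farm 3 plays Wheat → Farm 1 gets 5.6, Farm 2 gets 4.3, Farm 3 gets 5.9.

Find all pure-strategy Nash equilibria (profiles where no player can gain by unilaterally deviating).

Check each profile: it is a Nash equilibrium iff no player can strictly gain by switching unilaterally.
(Corn, Corn, Soy): Farm 2 can switch to Soy (2.9 → 5.2). Not NE.
(Corn, Corn, Wheat): Farm 1 can switch to Soy (2.7 → 5.6). Not NE.
(Corn, Soy, Soy): Farm 1 can switch to Soy (1.9 → 4.6). Not NE.
(Corn, Soy, Wheat): Farm 2 can switch to Corn (1.5 → 6). Not NE.
(Corn, Wheat, Soy): Farm 2 can switch to Corn (2.5 → 2.9). Not NE.
(Corn, Wheat, Wheat): Farm 2 can switch to Corn (2 → 6). Not NE.
(Soy, Corn, Soy): Farm 1 can switch to Corn (1.9 → 4.6). Not NE.
(Soy, Corn, Wheat): Farm 1 gets 5.6, best alternative 2.7; Farm 2 gets 4.3, best alternative 4.1; Farm 3 gets 5.9, best alternative 5.1. No profitable deviation — NE.
(Soy, Soy, Soy): Farm 2 can switch to Corn (3 → 4). Not NE.
(Soy, Soy, Wheat): Farm 1 can switch to Corn (3.7 → 3.8). Not NE.
(Soy, Wheat, Soy): Farm 1 can switch to Corn (0.1 → 1.4). Not NE.
(The remaining 1 profile has a profitable deviation by the same check.)

(Soy, Corn, Wheat)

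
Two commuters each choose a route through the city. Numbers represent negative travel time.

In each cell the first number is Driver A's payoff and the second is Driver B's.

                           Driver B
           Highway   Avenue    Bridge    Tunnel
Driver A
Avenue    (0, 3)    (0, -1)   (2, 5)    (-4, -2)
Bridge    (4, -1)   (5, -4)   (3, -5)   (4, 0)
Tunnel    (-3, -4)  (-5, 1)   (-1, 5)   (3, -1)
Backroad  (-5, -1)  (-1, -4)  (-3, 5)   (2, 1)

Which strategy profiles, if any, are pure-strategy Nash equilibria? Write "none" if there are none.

(Avenue, Highway): Driver A can switch to Bridge (0 → 4). Not NE.
(Avenue, Avenue): Driver A can switch to Bridge (0 → 5). Not NE.
(Avenue, Bridge): Driver A can switch to Bridge (2 → 3). Not NE.
(Avenue, Tunnel): Driver A can switch to Bridge (-4 → 4). Not NE.
(Bridge, Highway): Driver B can switch to Tunnel (-1 → 0). Not NE.
(Bridge, Avenue): Driver B can switch to Highway (-4 → -1). Not NE.
(Bridge, Bridge): Driver B can switch to Highway (-5 → -1). Not NE.
(Bridge, Tunnel): Driver A gets 4, best alternative 3; Driver B gets 0, best alternative -1. No profitable deviation — NE.
(Tunnel, Highway): Driver A can switch to Avenue (-3 → 0). Not NE.
(Tunnel, Avenue): Driver A can switch to Avenue (-5 → 0). Not NE.
(Tunnel, Bridge): Driver A can switch to Avenue (-1 → 2). Not NE.
(The remaining 5 profiles each have a profitable deviation by the same check.)

Pure NE: (Bridge, Tunnel)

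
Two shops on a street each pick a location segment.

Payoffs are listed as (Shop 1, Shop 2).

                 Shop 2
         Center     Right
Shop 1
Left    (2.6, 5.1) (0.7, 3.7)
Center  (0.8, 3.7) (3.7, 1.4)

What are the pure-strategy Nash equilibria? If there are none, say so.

Shop 1 against Center: payoffs 2.6, 0.8 → best response Left.
Shop 1 against Right: payoffs 0.7, 3.7 → best response Center.
Shop 2 against Left: payoffs 5.1, 3.7 → best response Center.
Shop 2 against Center: payoffs 3.7, 1.4 → best response Center.
Mutual best responses: (Left, Center).

Pure NE: (Left, Center)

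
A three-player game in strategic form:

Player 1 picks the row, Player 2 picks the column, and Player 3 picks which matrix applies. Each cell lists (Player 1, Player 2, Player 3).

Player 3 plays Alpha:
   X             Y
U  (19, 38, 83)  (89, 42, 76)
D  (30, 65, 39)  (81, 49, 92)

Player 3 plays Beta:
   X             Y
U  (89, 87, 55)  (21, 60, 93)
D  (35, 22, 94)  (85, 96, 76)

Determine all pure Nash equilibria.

For each strategy profile, look for a profitable unilateral deviation.
(U, X, Alpha): Player 1 can switch to D (19 → 30). Not NE.
(U, X, Beta): Player 3 can switch to Alpha (55 → 83). Not NE.
(U, Y, Alpha): Player 3 can switch to Beta (76 → 93). Not NE.
(U, Y, Beta): Player 1 can switch to D (21 → 85). Not NE.
(D, X, Alpha): Player 3 can switch to Beta (39 → 94). Not NE.
(D, X, Beta): Player 1 can switch to U (35 → 89). Not NE.
(D, Y, Alpha): Player 1 can switch to U (81 → 89). Not NE.
(D, Y, Beta): Player 3 can switch to Alpha (76 → 92). Not NE.

This game has no pure Nash equilibrium.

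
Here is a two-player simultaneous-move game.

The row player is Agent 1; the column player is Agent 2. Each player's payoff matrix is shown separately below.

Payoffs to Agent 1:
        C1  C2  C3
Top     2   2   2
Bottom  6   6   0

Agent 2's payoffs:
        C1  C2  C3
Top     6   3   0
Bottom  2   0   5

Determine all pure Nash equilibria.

No pure-strategy Nash equilibrium.

Agent 1 against C1: payoffs 2, 6 → best response Bottom.
Agent 1 against C2: payoffs 2, 6 → best response Bottom.
Agent 1 against C3: payoffs 2, 0 → best response Top.
Agent 2 against Top: payoffs 6, 3, 0 → best response C1.
Agent 2 against Bottom: payoffs 2, 0, 5 → best response C3.
No profile is a mutual best response for all players.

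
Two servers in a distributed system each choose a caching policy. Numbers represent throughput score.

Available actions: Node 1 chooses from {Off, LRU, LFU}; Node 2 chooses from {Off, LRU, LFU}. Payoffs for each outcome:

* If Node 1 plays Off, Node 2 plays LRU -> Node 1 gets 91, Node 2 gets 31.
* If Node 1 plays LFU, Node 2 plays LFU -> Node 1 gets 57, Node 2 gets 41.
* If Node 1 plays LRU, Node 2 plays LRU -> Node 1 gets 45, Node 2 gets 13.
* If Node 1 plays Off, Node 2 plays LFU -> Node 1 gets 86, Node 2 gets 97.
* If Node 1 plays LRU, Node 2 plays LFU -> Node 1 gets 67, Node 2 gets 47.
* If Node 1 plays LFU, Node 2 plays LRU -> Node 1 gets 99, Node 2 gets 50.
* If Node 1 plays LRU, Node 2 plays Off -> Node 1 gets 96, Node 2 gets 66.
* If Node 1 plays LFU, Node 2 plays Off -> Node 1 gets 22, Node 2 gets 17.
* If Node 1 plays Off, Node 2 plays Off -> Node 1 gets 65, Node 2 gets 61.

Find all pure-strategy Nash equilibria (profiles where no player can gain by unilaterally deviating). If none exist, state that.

For each strategy profile, look for a profitable unilateral deviation.
(Off, Off): Node 1 can switch to LRU (65 → 96). Not NE.
(Off, LRU): Node 1 can switch to LFU (91 → 99). Not NE.
(Off, LFU): Node 1 gets 86, best alternative 67; Node 2 gets 97, best alternative 61. No profitable deviation — NE.
(LRU, Off): Node 1 gets 96, best alternative 65; Node 2 gets 66, best alternative 47. No profitable deviation — NE.
(LRU, LRU): Node 1 can switch to Off (45 → 91). Not NE.
(LRU, LFU): Node 1 can switch to Off (67 → 86). Not NE.
(LFU, Off): Node 1 can switch to Off (22 → 65). Not NE.
(LFU, LRU): Node 1 gets 99, best alternative 91; Node 2 gets 50, best alternative 41. No profitable deviation — NE.
(LFU, LFU): Node 1 can switch to Off (57 → 86). Not NE.

Pure-strategy Nash equilibria: (Off, LFU); (LRU, Off); (LFU, LRU)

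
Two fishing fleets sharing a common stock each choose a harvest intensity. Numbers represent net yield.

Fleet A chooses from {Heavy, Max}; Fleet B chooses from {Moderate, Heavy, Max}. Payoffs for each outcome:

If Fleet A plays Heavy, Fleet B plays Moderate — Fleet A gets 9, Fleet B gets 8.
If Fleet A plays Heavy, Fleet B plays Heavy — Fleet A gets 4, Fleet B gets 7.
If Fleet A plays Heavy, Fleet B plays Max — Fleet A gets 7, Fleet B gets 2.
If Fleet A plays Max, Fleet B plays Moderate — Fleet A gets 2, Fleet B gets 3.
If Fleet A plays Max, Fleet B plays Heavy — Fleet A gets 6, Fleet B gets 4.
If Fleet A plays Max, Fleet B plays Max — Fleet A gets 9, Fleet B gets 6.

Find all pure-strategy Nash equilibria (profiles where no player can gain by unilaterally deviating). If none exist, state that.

Fleet A against Moderate: payoffs 9, 2 → best response Heavy.
Fleet A against Heavy: payoffs 4, 6 → best response Max.
Fleet A against Max: payoffs 7, 9 → best response Max.
Fleet B against Heavy: payoffs 8, 7, 2 → best response Moderate.
Fleet B against Max: payoffs 3, 4, 6 → best response Max.
Mutual best responses: (Heavy, Moderate); (Max, Max).

The pure Nash equilibria are (Heavy, Moderate); (Max, Max).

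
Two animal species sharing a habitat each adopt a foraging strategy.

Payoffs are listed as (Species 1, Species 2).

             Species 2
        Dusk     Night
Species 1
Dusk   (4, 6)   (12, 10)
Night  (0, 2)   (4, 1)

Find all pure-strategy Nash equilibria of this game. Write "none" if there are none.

Pure NE: (Dusk, Night)

Species 1 against Dusk: payoffs 4, 0 → best response Dusk.
Species 1 against Night: payoffs 12, 4 → best response Dusk.
Species 2 against Dusk: payoffs 6, 10 → best response Night.
Species 2 against Night: payoffs 2, 1 → best response Dusk.
Mutual best responses: (Dusk, Night).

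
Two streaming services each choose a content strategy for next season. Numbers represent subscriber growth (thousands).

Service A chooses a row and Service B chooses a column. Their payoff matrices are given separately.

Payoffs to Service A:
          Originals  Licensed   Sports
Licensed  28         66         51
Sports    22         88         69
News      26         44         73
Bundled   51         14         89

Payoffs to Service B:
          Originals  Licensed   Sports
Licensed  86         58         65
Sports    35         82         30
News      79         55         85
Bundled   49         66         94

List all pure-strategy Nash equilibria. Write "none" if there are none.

Service A against Originals: payoffs 28, 22, 26, 51 → best response Bundled.
Service A against Licensed: payoffs 66, 88, 44, 14 → best response Sports.
Service A against Sports: payoffs 51, 69, 73, 89 → best response Bundled.
Service B against Licensed: payoffs 86, 58, 65 → best response Originals.
Service B against Sports: payoffs 35, 82, 30 → best response Licensed.
Service B against News: payoffs 79, 55, 85 → best response Sports.
Service B against Bundled: payoffs 49, 66, 94 → best response Sports.
Mutual best responses: (Sports, Licensed); (Bundled, Sports).

The pure Nash equilibria are (Sports, Licensed), (Bundled, Sports).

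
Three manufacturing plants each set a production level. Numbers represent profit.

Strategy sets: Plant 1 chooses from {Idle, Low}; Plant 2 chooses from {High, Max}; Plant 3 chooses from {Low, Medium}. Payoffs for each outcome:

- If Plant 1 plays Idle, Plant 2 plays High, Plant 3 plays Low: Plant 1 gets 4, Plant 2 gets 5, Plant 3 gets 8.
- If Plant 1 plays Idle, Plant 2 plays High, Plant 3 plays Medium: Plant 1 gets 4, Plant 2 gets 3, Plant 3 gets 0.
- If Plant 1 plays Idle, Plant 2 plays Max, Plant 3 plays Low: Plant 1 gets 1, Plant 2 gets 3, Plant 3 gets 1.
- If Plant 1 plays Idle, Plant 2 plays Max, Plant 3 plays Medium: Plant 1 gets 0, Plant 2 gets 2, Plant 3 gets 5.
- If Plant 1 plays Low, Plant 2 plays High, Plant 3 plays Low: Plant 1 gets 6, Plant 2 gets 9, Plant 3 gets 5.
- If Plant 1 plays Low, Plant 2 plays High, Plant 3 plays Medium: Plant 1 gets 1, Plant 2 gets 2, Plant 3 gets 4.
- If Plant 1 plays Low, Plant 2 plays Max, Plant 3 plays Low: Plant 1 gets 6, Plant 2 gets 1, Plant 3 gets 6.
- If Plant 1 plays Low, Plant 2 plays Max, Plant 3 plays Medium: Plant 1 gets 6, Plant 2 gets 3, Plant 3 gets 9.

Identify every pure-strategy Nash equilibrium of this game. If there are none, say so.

Check each profile: it is a Nash equilibrium iff no player can strictly gain by switching unilaterally.
(Idle, High, Low): Plant 1 can switch to Low (4 → 6). Not NE.
(Idle, High, Medium): Plant 3 can switch to Low (0 → 8). Not NE.
(Idle, Max, Low): Plant 1 can switch to Low (1 → 6). Not NE.
(Idle, Max, Medium): Plant 1 can switch to Low (0 → 6). Not NE.
(Low, High, Low): Plant 1 gets 6, best alternative 4; Plant 2 gets 9, best alternative 1; Plant 3 gets 5, best alternative 4. No profitable deviation — NE.
(Low, High, Medium): Plant 1 can switch to Idle (1 → 4). Not NE.
(Low, Max, Low): Plant 2 can switch to High (1 → 9). Not NE.
(Low, Max, Medium): Plant 1 gets 6, best alternative 0; Plant 2 gets 3, best alternative 2; Plant 3 gets 9, best alternative 6. No profitable deviation — NE.

The pure Nash equilibria are (Low, High, Low), (Low, Max, Medium).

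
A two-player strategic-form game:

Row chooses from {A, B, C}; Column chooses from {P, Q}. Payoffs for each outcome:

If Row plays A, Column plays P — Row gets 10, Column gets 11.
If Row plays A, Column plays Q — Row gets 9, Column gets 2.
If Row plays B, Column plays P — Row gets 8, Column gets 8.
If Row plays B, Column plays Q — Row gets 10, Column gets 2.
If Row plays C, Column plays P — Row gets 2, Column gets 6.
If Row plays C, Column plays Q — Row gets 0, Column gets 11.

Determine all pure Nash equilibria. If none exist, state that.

Row against P: payoffs 10, 8, 2 → best response A.
Row against Q: payoffs 9, 10, 0 → best response B.
Column against A: payoffs 11, 2 → best response P.
Column against B: payoffs 8, 2 → best response P.
Column against C: payoffs 6, 11 → best response Q.
Mutual best responses: (A, P).

(A, P)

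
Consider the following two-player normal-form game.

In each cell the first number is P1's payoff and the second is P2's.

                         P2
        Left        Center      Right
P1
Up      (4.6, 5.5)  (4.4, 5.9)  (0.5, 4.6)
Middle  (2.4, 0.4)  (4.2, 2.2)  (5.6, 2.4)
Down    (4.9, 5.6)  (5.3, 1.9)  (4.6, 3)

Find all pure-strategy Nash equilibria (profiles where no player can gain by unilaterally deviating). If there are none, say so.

Pure-strategy Nash equilibria: (Middle, Right) and (Down, Left)

P1 against Left: payoffs 4.6, 2.4, 4.9 → best response Down.
P1 against Center: payoffs 4.4, 4.2, 5.3 → best response Down.
P1 against Right: payoffs 0.5, 5.6, 4.6 → best response Middle.
P2 against Up: payoffs 5.5, 5.9, 4.6 → best response Center.
P2 against Middle: payoffs 0.4, 2.2, 2.4 → best response Right.
P2 against Down: payoffs 5.6, 1.9, 3 → best response Left.
Mutual best responses: (Middle, Right); (Down, Left).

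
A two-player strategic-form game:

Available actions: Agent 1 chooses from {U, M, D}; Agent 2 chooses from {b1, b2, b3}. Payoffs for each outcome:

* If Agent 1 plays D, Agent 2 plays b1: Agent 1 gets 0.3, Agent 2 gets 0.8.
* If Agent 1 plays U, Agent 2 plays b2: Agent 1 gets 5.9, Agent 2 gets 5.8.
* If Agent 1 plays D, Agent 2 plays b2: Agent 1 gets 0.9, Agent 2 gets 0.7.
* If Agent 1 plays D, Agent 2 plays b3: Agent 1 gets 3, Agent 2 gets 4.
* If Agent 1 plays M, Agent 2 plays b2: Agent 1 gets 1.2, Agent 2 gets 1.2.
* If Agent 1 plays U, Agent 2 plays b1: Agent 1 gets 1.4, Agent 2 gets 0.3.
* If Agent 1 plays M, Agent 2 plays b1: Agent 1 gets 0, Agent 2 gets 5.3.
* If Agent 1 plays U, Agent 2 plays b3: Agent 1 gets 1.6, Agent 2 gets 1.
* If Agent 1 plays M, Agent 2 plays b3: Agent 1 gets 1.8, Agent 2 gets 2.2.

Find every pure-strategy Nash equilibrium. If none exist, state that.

Mark each player's best response to every combination of opponents' strategies; a profile where every player is best-responding is a pure Nash equilibrium.
Agent 1 against b1: payoffs 1.4, 0, 0.3 → best response U.
Agent 1 against b2: payoffs 5.9, 1.2, 0.9 → best response U.
Agent 1 against b3: payoffs 1.6, 1.8, 3 → best response D.
Agent 2 against U: payoffs 0.3, 5.8, 1 → best response b2.
Agent 2 against M: payoffs 5.3, 1.2, 2.2 → best response b1.
Agent 2 against D: payoffs 0.8, 0.7, 4 → best response b3.
Mutual best responses: (U, b2); (D, b3).

The pure Nash equilibria are (U, b2), (D, b3).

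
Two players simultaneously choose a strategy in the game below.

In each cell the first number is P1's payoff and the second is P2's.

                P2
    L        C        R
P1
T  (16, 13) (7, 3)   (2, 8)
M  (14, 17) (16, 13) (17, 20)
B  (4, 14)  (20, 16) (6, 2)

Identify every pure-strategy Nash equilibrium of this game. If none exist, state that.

P1 against L: payoffs 16, 14, 4 → best response T.
P1 against C: payoffs 7, 16, 20 → best response B.
P1 against R: payoffs 2, 17, 6 → best response M.
P2 against T: payoffs 13, 3, 8 → best response L.
P2 against M: payoffs 17, 13, 20 → best response R.
P2 against B: payoffs 14, 16, 2 → best response C.
Mutual best responses: (T, L); (M, R); (B, C).

The pure Nash equilibria are (T, L) and (M, R) and (B, C).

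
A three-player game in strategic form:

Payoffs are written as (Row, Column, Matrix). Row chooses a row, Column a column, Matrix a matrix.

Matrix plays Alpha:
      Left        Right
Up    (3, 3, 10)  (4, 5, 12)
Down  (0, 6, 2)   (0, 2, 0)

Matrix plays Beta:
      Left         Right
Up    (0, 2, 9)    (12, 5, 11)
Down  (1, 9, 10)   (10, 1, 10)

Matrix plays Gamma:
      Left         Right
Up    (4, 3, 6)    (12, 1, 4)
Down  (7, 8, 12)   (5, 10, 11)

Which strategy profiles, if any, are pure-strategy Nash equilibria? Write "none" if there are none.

(Up, Left, Alpha): Column can switch to Right (3 → 5). Not NE.
(Up, Left, Beta): Row can switch to Down (0 → 1). Not NE.
(Up, Left, Gamma): Row can switch to Down (4 → 7). Not NE.
(Up, Right, Alpha): Row gets 4, best alternative 0; Column gets 5, best alternative 3; Matrix gets 12, best alternative 11. No profitable deviation — NE.
(Up, Right, Beta): Matrix can switch to Alpha (11 → 12). Not NE.
(Up, Right, Gamma): Column can switch to Left (1 → 3). Not NE.
(Down, Left, Alpha): Row can switch to Up (0 → 3). Not NE.
(The remaining 5 profiles each have a profitable deviation by the same check.)

The unique pure-strategy Nash equilibrium is (Up, Right, Alpha).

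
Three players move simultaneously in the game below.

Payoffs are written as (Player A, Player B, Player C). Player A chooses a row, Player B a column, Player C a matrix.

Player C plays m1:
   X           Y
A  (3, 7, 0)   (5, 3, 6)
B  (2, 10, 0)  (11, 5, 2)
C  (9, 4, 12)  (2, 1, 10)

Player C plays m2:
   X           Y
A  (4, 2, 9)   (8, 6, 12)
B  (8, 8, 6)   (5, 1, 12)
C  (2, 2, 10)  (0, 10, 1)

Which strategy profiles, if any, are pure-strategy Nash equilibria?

(A, Y, m2); (B, X, m2); (C, X, m1)

Player A against (X, m1): payoffs 3, 2, 9 → best response C.
Player A against (X, m2): payoffs 4, 8, 2 → best response B.
Player A against (Y, m1): payoffs 5, 11, 2 → best response B.
Player A against (Y, m2): payoffs 8, 5, 0 → best response A.
Player B against (A, m1): payoffs 7, 3 → best response X.
Player B against (A, m2): payoffs 2, 6 → best response Y.
Player B against (B, m1): payoffs 10, 5 → best response X.
Player B against (B, m2): payoffs 8, 1 → best response X.
Player B against (C, m1): payoffs 4, 1 → best response X.
Player B against (C, m2): payoffs 2, 10 → best response Y.
Player C against (A, X): payoffs 0, 9 → best response m2.
Player C against (A, Y): payoffs 6, 12 → best response m2.
Player C against (B, X): payoffs 0, 6 → best response m2.
Player C against (B, Y): payoffs 2, 12 → best response m2.
Player C against (C, X): payoffs 12, 10 → best response m1.
Player C against (C, Y): payoffs 10, 1 → best response m1.
Mutual best responses: (A, Y, m2); (B, X, m2); (C, X, m1).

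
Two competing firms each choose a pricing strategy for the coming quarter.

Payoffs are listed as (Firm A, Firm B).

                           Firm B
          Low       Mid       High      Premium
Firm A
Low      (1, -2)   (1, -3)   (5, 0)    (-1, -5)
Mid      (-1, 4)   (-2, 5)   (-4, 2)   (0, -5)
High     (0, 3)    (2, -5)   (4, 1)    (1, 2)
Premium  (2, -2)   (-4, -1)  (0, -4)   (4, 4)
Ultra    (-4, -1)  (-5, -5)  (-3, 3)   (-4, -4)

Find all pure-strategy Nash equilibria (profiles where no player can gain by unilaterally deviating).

Firm A against Low: payoffs 1, -1, 0, 2, -4 → best response Premium.
Firm A against Mid: payoffs 1, -2, 2, -4, -5 → best response High.
Firm A against High: payoffs 5, -4, 4, 0, -3 → best response Low.
Firm A against Premium: payoffs -1, 0, 1, 4, -4 → best response Premium.
Firm B against Low: payoffs -2, -3, 0, -5 → best response High.
Firm B against Mid: payoffs 4, 5, 2, -5 → best response Mid.
Firm B against High: payoffs 3, -5, 1, 2 → best response Low.
Firm B against Premium: payoffs -2, -1, -4, 4 → best response Premium.
Firm B against Ultra: payoffs -1, -5, 3, -4 → best response High.
Mutual best responses: (Low, High); (Premium, Premium).

The pure Nash equilibria are (Low, High); (Premium, Premium).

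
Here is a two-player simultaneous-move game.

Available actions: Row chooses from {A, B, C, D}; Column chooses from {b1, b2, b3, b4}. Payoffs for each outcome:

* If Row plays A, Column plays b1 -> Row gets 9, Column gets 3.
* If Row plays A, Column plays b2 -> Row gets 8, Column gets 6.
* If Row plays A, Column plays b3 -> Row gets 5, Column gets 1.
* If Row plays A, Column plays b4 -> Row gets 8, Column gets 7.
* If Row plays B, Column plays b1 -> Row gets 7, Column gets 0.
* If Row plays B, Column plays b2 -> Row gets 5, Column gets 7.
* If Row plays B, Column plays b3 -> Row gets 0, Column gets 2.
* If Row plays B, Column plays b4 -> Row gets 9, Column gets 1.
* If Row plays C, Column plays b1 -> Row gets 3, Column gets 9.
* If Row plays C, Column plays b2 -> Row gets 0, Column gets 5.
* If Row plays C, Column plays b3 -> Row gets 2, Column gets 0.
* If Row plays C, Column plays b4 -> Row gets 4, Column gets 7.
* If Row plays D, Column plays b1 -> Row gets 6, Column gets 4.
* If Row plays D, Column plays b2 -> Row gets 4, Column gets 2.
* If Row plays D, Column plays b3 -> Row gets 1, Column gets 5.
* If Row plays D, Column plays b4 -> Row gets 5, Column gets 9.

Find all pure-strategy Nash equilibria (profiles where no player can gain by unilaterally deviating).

(A, b1): Column can switch to b2 (3 → 6). Not NE.
(A, b2): Column can switch to b4 (6 → 7). Not NE.
(A, b3): Column can switch to b1 (1 → 3). Not NE.
(A, b4): Row can switch to B (8 → 9). Not NE.
(B, b1): Row can switch to A (7 → 9). Not NE.
(B, b2): Row can switch to A (5 → 8). Not NE.
(The remaining 10 profiles each have a profitable deviation by the same check.)

No pure-strategy Nash equilibrium.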